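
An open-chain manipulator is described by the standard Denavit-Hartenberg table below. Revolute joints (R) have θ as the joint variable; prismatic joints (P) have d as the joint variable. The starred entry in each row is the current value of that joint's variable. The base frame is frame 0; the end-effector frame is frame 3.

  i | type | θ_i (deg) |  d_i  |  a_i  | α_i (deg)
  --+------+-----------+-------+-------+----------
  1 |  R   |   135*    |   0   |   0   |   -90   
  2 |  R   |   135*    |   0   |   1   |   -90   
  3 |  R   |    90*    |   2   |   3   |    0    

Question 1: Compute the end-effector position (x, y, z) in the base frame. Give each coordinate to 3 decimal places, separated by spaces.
3.621 0.621 0.707

after link 1: o_1 = (0.0000, 0.0000, 0.0000)
after link 2: o_2 = (0.5000, -0.5000, -0.7071)
after link 3: o_3 = (3.6213, 0.6213, 0.7071)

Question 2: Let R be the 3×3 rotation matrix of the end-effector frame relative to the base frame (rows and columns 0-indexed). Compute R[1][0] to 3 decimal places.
End-effector x-axis (col 0 of R) = (0.7071,0.7071,-0.0000)
R[1][0] = 0.7071

0.707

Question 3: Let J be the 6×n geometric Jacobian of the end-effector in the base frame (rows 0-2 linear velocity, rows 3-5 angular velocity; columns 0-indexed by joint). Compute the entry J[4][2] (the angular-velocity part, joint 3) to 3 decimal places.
axis z_2 = (0.5000,-0.5000,0.7071); lever o_n−o_2 = (3.1213,1.1213,1.4142)
cross product → J_v[:, 2] = (-1.5000,1.5000,2.1213)
J_ω[:, 2] = z_2
entry J[4][2] = -0.5000

-0.500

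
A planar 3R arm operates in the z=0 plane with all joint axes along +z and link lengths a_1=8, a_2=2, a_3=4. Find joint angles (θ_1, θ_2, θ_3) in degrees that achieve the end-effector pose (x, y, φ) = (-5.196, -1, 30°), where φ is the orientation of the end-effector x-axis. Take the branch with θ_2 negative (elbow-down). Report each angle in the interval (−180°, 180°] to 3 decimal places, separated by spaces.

wrist centre = target − a_3·(cos φ, sin φ) = (-8.6601, -3.0000)
cos θ_2 = (83.9974−8²−2²)/(2·8·2) = 0.4999; θ_2 = -60.0055° (elbow-down)
β = atan2(-3.0000,-8.6601) = -160.8931°; ψ = atan2(-1.7321,8.9998) = -10.8942°
θ_1 = β − ψ = -149.9989°
θ_3 = φ − θ_1 − θ_2 = -119.9956° (wrapped to (-180°,180°])

-149.999 -60.005 -119.996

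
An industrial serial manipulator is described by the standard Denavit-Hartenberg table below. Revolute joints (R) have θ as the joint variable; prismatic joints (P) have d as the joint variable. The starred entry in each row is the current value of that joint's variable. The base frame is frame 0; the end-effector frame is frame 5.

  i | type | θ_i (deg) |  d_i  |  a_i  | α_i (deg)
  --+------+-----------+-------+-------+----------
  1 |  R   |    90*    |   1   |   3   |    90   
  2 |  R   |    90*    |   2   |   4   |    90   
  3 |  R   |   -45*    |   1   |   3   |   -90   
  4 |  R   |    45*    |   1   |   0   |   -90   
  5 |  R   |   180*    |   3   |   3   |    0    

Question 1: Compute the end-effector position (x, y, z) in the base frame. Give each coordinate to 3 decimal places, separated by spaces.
after link 1: o_1 = (0.0000, 3.0000, 1.0000)
after link 2: o_2 = (2.0000, 3.0000, 5.0000)
after link 3: o_3 = (-0.1213, 4.0000, 7.1213)
after link 4: o_4 = (0.5858, 4.0000, 7.8284)
after link 5: o_5 = (3.5858, 4.0000, 4.8284)

3.586 4.000 4.828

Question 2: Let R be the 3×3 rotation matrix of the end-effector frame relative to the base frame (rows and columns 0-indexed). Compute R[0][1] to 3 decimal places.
End-effector y-axis (col 1 of R) = (0.7071,0.0000,0.7071)
R[0][1] = 0.7071

0.707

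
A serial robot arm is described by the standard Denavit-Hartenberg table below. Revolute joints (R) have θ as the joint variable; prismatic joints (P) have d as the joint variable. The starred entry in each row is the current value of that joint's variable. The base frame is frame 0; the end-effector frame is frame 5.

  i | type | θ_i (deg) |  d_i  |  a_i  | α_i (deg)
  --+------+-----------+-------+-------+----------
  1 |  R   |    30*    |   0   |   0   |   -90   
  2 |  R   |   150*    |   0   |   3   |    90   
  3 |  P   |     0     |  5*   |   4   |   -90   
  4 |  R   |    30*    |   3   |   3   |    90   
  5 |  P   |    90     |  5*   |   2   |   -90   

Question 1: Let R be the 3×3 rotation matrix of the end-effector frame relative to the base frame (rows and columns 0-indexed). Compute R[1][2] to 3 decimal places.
0.500

End-effector z-axis (col 2 of R) = (0.8660,0.5000,-0.0000)
R[1][2] = 0.5000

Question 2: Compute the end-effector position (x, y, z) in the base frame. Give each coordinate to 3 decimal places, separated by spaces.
-8.183 1.049 -12.830

after link 1: o_1 = (0.0000, 0.0000, 0.0000)
after link 2: o_2 = (-2.2500, -1.2990, -1.5000)
after link 3: o_3 = (-3.0849, -1.7811, -7.8301)
after link 4: o_4 = (-7.1830, -0.6830, -7.8301)
after link 5: o_5 = (-8.1830, 1.0490, -12.8301)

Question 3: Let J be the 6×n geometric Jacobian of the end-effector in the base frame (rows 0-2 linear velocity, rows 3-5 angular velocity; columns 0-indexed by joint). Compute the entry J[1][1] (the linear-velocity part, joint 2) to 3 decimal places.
axis z_1 = (-0.5000,0.8660,0.0000); lever o_n−o_1 = (-8.1830,1.0490,-12.8301)
cross product → J_v[:, 1] = (-11.1112,-6.4151,6.5622)
J_ω[:, 1] = z_1
entry J[1][1] = -6.4151

-6.415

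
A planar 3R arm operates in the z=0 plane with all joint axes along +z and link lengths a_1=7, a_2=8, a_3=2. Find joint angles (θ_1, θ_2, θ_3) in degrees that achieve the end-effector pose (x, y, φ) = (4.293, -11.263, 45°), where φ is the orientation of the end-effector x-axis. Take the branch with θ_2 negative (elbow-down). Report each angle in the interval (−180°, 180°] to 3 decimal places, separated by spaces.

wrist centre = target − a_3·(cos φ, sin φ) = (2.8788, -12.6772)
cos θ_2 = (168.9992−7²−8²)/(2·7·8) = 0.5000; θ_2 = -60.0005° (elbow-down)
β = atan2(-12.6772,2.8788) = -77.2060°; ψ = atan2(-6.9282,10.9999) = -32.2045°
θ_1 = β − ψ = -45.0015°
θ_3 = φ − θ_1 − θ_2 = 150.0020° (wrapped to (-180°,180°])

-45.002 -60.000 150.002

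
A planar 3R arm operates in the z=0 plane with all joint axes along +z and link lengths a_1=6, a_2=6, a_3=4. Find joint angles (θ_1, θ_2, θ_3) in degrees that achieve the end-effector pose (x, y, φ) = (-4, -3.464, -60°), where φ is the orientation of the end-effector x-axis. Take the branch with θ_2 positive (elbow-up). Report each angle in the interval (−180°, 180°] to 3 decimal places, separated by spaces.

wrist centre = target − a_3·(cos φ, sin φ) = (-6.0000, 0.0001)
cos θ_2 = (36.0000−6²−6²)/(2·6·6) = -0.5000; θ_2 = 120.0000° (elbow-up)
β = atan2(0.0001,-6.0000) = 179.9990°; ψ = atan2(5.1962,3.0000) = 60.0000°
θ_1 = β − ψ = 119.9990°
θ_3 = φ − θ_1 − θ_2 = 60.0010° (wrapped to (-180°,180°])

119.999 120.000 60.001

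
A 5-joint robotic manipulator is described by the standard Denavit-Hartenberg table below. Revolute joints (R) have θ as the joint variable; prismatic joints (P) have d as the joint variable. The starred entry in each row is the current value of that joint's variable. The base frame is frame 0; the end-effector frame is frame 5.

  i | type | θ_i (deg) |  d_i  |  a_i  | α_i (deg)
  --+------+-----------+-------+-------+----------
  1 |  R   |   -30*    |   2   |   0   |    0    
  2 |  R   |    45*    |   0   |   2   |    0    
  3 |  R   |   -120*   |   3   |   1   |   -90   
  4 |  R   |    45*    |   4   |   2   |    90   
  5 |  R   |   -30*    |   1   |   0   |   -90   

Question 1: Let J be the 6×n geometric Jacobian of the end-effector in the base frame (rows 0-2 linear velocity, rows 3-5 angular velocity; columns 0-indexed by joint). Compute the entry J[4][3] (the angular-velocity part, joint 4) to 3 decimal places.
axis z_3 = (0.9659,-0.2588,0.0000); lever o_n−o_3 = (3.3147,-3.0843,-0.7071)
cross product → J_v[:, 3] = (0.1830,0.6830,-2.1213)
J_ω[:, 3] = z_3
entry J[4][3] = -0.2588

-0.259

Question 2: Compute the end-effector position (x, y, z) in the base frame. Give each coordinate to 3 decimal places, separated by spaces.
after link 1: o_1 = (0.0000, 0.0000, 2.0000)
after link 2: o_2 = (1.9319, 0.5176, 2.0000)
after link 3: o_3 = (1.6730, -0.4483, 5.0000)
after link 4: o_4 = (5.1707, -2.8496, 3.5858)
after link 5: o_5 = (4.9877, -3.5326, 4.2929)

4.988 -3.533 4.293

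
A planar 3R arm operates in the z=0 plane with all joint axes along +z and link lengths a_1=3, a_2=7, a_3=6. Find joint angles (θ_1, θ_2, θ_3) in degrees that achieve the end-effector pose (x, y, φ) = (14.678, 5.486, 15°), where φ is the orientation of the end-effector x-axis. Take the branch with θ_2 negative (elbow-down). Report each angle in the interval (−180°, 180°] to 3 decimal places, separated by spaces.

45.013 -30.017 0.004

wrist centre = target − a_3·(cos φ, sin φ) = (8.8824, 3.9331)
cos θ_2 = (94.3670−3²−7²)/(2·3·7) = 0.8659; θ_2 = -30.0166° (elbow-down)
β = atan2(3.9331,8.8824) = 23.8834°; ψ = atan2(-3.5018,9.0612) = -21.1294°
θ_1 = β − ψ = 45.0128°
θ_3 = φ − θ_1 − θ_2 = 0.0037° (wrapped to (-180°,180°])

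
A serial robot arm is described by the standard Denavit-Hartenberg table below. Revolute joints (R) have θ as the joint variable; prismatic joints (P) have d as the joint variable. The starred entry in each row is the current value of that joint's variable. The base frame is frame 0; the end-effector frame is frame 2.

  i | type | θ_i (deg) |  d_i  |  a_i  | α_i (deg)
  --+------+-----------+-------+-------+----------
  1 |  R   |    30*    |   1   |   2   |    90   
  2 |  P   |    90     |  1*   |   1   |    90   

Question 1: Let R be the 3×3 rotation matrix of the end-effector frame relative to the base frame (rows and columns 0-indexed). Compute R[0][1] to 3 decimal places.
End-effector y-axis (col 1 of R) = (0.5000,-0.8660,0.0000)
R[0][1] = 0.5000

0.500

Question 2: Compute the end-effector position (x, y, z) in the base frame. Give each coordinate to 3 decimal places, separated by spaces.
2.232 0.134 2.000

after link 1: o_1 = (1.7321, 1.0000, 1.0000)
after link 2: o_2 = (2.2321, 0.1340, 2.0000)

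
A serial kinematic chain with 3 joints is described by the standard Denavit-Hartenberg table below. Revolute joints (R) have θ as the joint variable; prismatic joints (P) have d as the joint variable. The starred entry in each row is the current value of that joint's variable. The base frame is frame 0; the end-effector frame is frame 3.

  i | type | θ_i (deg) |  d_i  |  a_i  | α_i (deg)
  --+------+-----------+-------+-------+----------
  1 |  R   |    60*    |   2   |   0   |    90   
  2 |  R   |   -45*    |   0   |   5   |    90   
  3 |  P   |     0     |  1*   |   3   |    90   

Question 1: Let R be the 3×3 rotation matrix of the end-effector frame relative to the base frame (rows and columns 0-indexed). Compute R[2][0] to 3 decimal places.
-0.707

End-effector x-axis (col 0 of R) = (0.3536,0.6124,-0.7071)
R[2][0] = -0.7071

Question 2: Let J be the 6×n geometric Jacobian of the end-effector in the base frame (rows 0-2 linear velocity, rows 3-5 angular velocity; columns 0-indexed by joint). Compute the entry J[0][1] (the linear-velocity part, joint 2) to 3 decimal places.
axis z_1 = (0.8660,-0.5000,0.0000); lever o_n−o_1 = (2.4749,4.2866,-6.3640)
cross product → J_v[:, 1] = (3.1820,5.5114,4.9497)
J_ω[:, 1] = z_1
entry J[0][1] = 3.1820

3.182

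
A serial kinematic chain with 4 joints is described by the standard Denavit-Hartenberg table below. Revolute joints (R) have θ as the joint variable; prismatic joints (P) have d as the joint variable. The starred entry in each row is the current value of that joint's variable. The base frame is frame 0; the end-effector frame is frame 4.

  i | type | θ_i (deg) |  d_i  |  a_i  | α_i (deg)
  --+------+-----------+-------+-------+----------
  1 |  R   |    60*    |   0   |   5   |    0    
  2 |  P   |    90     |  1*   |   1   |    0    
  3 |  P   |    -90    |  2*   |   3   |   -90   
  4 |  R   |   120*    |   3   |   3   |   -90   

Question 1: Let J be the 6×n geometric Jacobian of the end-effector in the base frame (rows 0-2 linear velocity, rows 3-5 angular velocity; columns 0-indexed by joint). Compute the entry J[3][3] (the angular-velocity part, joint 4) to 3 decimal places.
axis z_3 = (-0.8660,0.5000,0.0000); lever o_n−o_3 = (-3.3481,0.2010,-2.5981)
cross product → J_v[:, 3] = (-1.2990,-2.2500,1.5000)
J_ω[:, 3] = z_3
entry J[3][3] = -0.8660

-0.866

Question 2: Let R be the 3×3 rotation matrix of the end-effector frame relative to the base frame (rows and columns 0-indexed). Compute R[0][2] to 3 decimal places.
End-effector z-axis (col 2 of R) = (-0.4330,-0.7500,0.5000)
R[0][2] = -0.4330

-0.433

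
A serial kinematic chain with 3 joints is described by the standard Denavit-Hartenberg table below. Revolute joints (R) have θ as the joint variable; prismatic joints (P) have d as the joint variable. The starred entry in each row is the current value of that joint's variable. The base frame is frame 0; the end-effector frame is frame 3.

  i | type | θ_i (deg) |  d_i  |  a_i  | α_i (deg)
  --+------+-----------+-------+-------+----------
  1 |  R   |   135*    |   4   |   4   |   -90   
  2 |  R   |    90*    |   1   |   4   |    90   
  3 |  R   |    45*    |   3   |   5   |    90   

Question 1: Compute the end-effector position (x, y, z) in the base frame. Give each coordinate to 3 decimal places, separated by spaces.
-8.157 1.743 -3.536

after link 1: o_1 = (-2.8284, 2.8284, 4.0000)
after link 2: o_2 = (-3.5355, 2.1213, 0.0000)
after link 3: o_3 = (-8.1569, 1.7426, -3.5355)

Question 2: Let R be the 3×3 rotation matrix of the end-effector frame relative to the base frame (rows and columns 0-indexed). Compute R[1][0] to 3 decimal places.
-0.500

End-effector x-axis (col 0 of R) = (-0.5000,-0.5000,-0.7071)
R[1][0] = -0.5000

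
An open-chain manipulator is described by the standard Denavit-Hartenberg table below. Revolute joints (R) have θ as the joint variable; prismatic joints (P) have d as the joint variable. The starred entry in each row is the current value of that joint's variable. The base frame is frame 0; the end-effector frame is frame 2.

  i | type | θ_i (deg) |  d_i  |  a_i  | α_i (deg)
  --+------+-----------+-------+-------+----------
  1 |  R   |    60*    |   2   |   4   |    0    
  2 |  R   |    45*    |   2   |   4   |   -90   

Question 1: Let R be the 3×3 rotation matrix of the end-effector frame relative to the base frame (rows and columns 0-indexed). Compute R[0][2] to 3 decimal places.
-0.966

End-effector z-axis (col 2 of R) = (-0.9659,-0.2588,0.0000)
R[0][2] = -0.9659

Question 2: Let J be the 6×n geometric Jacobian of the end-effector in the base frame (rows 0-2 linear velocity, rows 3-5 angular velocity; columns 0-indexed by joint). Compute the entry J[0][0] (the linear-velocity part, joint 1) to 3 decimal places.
axis z_0 = ẑ; lever o_n−o_0 = (0.9647,7.3278,4.0000)
cross product → J_v[:, 0] = (-7.3278,0.9647,0.0000)
J_ω[:, 0] = z_0
entry J[0][0] = -7.3278

-7.328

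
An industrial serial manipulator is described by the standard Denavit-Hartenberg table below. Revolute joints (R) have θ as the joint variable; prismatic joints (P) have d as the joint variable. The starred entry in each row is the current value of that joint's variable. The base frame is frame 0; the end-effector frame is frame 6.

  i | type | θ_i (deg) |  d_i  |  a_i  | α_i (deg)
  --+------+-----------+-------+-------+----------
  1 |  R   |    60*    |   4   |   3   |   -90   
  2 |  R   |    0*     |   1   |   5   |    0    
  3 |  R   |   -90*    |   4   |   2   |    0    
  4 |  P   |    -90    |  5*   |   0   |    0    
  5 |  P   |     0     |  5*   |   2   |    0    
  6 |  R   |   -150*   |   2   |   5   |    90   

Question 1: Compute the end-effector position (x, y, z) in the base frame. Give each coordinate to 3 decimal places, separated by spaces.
-9.557 17.446 3.500

after link 1: o_1 = (1.5000, 2.5981, 4.0000)
after link 2: o_2 = (3.1340, 7.4282, 4.0000)
after link 3: o_3 = (-0.3301, 9.4282, 6.0000)
after link 4: o_4 = (-4.6603, 11.9282, 6.0000)
after link 5: o_5 = (-9.9904, 12.6962, 6.0000)
after link 6: o_6 = (-9.5574, 17.4462, 3.5000)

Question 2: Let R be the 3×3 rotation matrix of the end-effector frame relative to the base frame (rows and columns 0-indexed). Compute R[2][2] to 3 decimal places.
0.866

End-effector z-axis (col 2 of R) = (0.2500,0.4330,0.8660)
R[2][2] = 0.8660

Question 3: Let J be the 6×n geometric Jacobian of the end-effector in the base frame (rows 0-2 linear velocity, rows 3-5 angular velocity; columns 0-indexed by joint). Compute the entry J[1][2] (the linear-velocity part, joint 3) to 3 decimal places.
-0.433

axis z_2 = (-0.8660,0.5000,0.0000); lever o_n−o_2 = (-12.6913,10.0179,-0.5000)
cross product → J_v[:, 2] = (-0.2500,-0.4330,-2.3301)
J_ω[:, 2] = z_2
entry J[1][2] = -0.4330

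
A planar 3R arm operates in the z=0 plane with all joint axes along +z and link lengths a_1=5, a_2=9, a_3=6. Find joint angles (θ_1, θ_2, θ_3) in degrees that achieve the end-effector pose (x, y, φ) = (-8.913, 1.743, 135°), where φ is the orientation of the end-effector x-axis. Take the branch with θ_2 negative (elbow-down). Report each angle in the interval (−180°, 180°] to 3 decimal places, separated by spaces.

wrist centre = target − a_3·(cos φ, sin φ) = (-4.6704, -2.4996)
cos θ_2 = (28.0605−5²−9²)/(2·5·9) = -0.8660; θ_2 = -149.9965° (elbow-down)
β = atan2(-2.4996,-4.6704) = -151.8437°; ψ = atan2(-4.5005,-2.7940) = -121.8326°
θ_1 = β − ψ = -30.0111°
θ_3 = φ − θ_1 − θ_2 = -44.9924° (wrapped to (-180°,180°])

-30.011 -149.997 -44.992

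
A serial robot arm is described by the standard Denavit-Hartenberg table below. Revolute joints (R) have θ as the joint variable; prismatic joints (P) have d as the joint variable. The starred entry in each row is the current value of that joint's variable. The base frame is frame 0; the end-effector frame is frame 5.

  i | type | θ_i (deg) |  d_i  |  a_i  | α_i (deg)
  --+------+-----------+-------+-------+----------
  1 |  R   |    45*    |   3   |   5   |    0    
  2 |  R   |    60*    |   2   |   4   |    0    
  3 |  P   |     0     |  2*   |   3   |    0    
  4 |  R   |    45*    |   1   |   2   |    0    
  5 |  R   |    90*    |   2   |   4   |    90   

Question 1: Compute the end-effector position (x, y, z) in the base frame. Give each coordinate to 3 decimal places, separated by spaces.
-2.008 7.833 10.000

after link 1: o_1 = (3.5355, 3.5355, 3.0000)
after link 2: o_2 = (2.5003, 7.3992, 5.0000)
after link 3: o_3 = (1.7238, 10.2970, 7.0000)
after link 4: o_4 = (-0.0083, 11.2970, 8.0000)
after link 5: o_5 = (-2.0083, 7.8329, 10.0000)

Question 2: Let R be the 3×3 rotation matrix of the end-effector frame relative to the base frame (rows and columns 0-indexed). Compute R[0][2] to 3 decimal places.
-0.866

End-effector z-axis (col 2 of R) = (-0.8660,0.5000,0.0000)
R[0][2] = -0.8660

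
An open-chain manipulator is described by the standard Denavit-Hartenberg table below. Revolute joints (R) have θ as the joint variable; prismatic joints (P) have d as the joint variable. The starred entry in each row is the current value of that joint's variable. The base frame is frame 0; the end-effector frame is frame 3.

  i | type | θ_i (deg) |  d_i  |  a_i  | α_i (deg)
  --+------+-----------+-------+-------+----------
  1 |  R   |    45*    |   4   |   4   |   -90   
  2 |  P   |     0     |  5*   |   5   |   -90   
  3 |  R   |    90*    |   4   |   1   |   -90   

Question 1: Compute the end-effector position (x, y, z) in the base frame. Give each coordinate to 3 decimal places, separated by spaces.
after link 1: o_1 = (2.8284, 2.8284, 4.0000)
after link 2: o_2 = (2.8284, 9.8995, 4.0000)
after link 3: o_3 = (3.5355, 9.1924, -0.0000)

3.536 9.192 -0.000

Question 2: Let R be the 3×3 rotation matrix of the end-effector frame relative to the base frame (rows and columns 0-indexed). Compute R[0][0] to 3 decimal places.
End-effector x-axis (col 0 of R) = (0.7071,-0.7071,-0.0000)
R[0][0] = 0.7071

0.707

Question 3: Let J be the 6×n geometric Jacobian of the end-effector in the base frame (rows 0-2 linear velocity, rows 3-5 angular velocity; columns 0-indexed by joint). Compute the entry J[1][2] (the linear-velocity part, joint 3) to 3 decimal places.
-0.707

axis z_2 = (-0.0000,0.0000,-1.0000); lever o_n−o_2 = (0.7071,-0.7071,-4.0000)
cross product → J_v[:, 2] = (-0.7071,-0.7071,0.0000)
J_ω[:, 2] = z_2
entry J[1][2] = -0.7071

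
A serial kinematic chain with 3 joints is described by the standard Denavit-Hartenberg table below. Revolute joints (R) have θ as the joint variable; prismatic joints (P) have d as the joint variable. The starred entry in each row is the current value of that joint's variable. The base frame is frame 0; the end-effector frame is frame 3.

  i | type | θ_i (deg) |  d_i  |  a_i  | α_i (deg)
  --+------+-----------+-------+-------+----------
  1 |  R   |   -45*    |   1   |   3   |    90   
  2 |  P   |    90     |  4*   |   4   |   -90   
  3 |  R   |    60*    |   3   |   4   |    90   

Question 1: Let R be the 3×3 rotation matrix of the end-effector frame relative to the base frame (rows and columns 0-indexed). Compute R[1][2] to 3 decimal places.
-0.354

End-effector z-axis (col 2 of R) = (-0.3536,-0.3536,0.8660)
R[1][2] = -0.3536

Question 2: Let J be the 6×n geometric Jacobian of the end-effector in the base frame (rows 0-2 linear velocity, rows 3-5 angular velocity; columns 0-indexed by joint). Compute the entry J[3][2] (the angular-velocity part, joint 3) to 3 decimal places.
axis z_2 = (-0.7071,0.7071,0.0000); lever o_n−o_2 = (0.3282,4.5708,2.0000)
cross product → J_v[:, 2] = (1.4142,1.4142,-3.4641)
J_ω[:, 2] = z_2
entry J[3][2] = -0.7071

-0.707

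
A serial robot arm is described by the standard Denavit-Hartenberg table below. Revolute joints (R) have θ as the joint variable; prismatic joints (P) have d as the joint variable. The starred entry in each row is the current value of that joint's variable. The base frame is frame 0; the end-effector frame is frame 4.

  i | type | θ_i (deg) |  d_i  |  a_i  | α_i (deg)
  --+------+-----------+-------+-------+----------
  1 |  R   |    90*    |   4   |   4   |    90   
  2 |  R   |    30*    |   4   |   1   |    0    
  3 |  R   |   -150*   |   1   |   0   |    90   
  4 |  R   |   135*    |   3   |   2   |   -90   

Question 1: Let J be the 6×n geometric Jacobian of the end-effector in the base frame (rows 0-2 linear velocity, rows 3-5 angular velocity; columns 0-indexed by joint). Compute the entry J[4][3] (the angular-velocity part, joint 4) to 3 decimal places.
-0.866

axis z_3 = (-0.0000,-0.8660,0.5000); lever o_n−o_3 = (1.4142,-1.8910,2.7247)
cross product → J_v[:, 3] = (-1.4142,0.7071,1.2247)
J_ω[:, 3] = z_3
entry J[4][3] = -0.8660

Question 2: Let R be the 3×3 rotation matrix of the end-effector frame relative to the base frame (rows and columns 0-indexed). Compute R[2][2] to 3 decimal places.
0.612

End-effector z-axis (col 2 of R) = (-0.7071,0.3536,0.6124)
R[2][2] = 0.6124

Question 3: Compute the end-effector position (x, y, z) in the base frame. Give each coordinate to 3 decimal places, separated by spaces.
6.414 2.975 7.225

after link 1: o_1 = (0.0000, 4.0000, 4.0000)
after link 2: o_2 = (4.0000, 4.8660, 4.5000)
after link 3: o_3 = (5.0000, 4.8660, 4.5000)
after link 4: o_4 = (6.4142, 2.9751, 7.2247)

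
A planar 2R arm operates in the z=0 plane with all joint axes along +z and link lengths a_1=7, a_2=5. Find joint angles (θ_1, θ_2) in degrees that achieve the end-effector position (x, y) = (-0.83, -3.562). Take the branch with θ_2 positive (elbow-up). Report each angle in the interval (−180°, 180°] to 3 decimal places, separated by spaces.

-146.234 150.002

cos θ_2 = (13.3767−7²−5²)/(2·7·5) = -0.8660; θ_2 = 150.0024° (elbow-up)
β = atan2(-3.5620,-0.8300) = -103.1167°; ψ = atan2(2.4998,2.6698) = 43.1171°
θ_1 = β − ψ = -146.2338°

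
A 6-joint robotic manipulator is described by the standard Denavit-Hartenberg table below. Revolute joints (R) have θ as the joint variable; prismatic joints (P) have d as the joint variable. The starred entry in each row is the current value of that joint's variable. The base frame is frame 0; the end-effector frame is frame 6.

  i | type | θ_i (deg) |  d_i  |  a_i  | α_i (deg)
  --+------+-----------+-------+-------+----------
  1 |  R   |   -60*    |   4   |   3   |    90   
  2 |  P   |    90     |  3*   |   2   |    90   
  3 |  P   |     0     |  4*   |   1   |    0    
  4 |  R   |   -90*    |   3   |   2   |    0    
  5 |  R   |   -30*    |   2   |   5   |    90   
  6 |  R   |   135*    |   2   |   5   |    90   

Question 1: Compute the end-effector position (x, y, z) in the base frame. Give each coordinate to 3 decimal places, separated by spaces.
after link 1: o_1 = (1.5000, -2.5981, 4.0000)
after link 2: o_2 = (-1.0981, -4.0981, 6.0000)
after link 3: o_3 = (0.9019, -7.5622, 7.0000)
after link 4: o_4 = (4.1340, -9.1603, 7.0000)
after link 5: o_5 = (8.8840, -8.7272, 4.5000)
after link 6: o_6 = (7.1341, -13.8200, 4.5357)

7.134 -13.820 4.536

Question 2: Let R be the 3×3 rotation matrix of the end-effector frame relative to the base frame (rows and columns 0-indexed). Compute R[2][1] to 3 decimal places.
-0.866

End-effector y-axis (col 1 of R) = (-0.4330,-0.2500,-0.8660)
R[2][1] = -0.8660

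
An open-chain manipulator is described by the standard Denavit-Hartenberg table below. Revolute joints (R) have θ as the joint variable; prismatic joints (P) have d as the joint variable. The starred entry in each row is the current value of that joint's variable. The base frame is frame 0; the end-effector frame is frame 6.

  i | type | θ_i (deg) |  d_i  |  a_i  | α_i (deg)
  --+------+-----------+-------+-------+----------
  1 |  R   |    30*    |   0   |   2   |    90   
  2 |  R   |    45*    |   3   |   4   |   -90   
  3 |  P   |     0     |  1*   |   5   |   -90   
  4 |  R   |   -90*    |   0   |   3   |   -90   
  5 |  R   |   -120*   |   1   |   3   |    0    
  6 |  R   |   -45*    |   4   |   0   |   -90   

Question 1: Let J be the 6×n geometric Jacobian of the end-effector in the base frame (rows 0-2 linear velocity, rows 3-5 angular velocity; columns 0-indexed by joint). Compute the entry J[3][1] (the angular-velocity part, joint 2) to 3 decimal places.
axis z_1 = (0.5000,-0.8660,0.0000); lever o_n−o_1 = (7.2432,3.7178,11.6673)
cross product → J_v[:, 1] = (-10.1041,-5.8336,8.1317)
J_ω[:, 1] = z_1
entry J[3][1] = 0.5000

0.500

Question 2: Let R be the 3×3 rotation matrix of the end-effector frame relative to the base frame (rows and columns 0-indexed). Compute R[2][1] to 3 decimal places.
-0.707

End-effector y-axis (col 1 of R) = (-0.6124,-0.3536,-0.7071)
R[2][1] = -0.7071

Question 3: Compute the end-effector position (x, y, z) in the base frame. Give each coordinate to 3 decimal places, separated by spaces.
after link 1: o_1 = (1.7321, 1.0000, 0.0000)
after link 2: o_2 = (5.6815, -0.1839, 2.8284)
after link 3: o_3 = (8.1310, 1.2304, 7.0711)
after link 4: o_4 = (6.2939, 0.1697, 9.1924)
after link 5: o_5 = (6.5258, 3.3036, 8.8388)
after link 6: o_6 = (8.9753, 4.7178, 11.6673)

8.975 4.718 11.667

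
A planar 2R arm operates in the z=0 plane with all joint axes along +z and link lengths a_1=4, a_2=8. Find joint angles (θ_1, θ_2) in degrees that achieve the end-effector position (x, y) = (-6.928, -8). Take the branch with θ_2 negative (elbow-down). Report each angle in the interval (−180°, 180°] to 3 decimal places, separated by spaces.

-89.997 -60.003

cos θ_2 = (111.9972−4²−8²)/(2·4·8) = 0.5000; θ_2 = -60.0029° (elbow-down)
β = atan2(-8.0000,-6.9280) = -130.8926°; ψ = atan2(-6.9284,7.9996) = -40.8955°
θ_1 = β − ψ = -89.9971°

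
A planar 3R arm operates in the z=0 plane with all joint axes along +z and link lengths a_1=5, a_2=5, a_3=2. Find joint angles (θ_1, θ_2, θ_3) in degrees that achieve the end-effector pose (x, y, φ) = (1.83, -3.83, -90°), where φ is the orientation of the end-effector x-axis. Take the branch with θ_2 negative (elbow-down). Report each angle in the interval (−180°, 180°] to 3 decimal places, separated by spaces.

wrist centre = target − a_3·(cos φ, sin φ) = (1.8300, -1.8300)
cos θ_2 = (6.6978−5²−5²)/(2·5·5) = -0.8660; θ_2 = -150.0021° (elbow-down)
β = atan2(-1.8300,1.8300) = -45.0000°; ψ = atan2(-2.4998,0.6698) = -75.0011°
θ_1 = β − ψ = 30.0011°
θ_3 = φ − θ_1 − θ_2 = 30.0011° (wrapped to (-180°,180°])

30.001 -150.002 30.001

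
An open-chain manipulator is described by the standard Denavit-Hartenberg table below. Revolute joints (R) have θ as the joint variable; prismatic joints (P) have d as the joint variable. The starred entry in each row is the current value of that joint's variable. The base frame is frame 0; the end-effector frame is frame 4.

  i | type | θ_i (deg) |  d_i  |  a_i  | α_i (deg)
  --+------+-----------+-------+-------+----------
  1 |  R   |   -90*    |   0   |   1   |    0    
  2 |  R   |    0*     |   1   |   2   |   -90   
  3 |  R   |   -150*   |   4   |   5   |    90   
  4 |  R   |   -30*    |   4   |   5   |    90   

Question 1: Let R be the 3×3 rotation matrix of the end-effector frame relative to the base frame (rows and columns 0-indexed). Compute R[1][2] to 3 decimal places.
-0.433

End-effector z-axis (col 2 of R) = (-0.8660,-0.4330,-0.2500)
R[1][2] = -0.4330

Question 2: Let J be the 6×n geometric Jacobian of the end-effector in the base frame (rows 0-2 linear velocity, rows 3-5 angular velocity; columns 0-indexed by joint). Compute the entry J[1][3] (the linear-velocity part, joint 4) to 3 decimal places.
2.165

axis z_3 = (0.0000,0.5000,-0.8660); lever o_n−o_3 = (-2.5000,5.7500,-1.2990)
cross product → J_v[:, 3] = (4.3301,2.1651,1.2500)
J_ω[:, 3] = z_3
entry J[1][3] = 2.1651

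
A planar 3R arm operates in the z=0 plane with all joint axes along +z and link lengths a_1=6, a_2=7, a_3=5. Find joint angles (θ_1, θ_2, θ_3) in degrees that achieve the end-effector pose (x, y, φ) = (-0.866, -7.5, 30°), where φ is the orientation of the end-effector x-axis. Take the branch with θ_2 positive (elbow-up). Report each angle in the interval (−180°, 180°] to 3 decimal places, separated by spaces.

-150.000 60.000 120.000

wrist centre = target − a_3·(cos φ, sin φ) = (-5.1961, -10.0000)
cos θ_2 = (126.9997−6²−7²)/(2·6·7) = 0.5000; θ_2 = 60.0002° (elbow-up)
β = atan2(-10.0000,-5.1961) = -117.4570°; ψ = atan2(6.0622,9.5000) = 32.5430°
θ_1 = β − ψ = -150.0000°
θ_3 = φ − θ_1 − θ_2 = 119.9998° (wrapped to (-180°,180°])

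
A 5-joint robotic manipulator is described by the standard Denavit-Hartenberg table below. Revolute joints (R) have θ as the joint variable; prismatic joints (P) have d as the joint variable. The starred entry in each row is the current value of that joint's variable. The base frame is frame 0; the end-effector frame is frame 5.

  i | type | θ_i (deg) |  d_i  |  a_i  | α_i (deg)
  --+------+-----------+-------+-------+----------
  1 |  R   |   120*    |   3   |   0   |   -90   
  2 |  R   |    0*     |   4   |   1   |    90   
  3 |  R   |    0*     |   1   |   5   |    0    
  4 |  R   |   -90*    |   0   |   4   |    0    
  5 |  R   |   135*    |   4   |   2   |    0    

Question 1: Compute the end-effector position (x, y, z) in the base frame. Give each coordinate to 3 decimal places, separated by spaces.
-4.932 5.714 8.000

after link 1: o_1 = (0.0000, 0.0000, 3.0000)
after link 2: o_2 = (-3.9641, -1.1340, 3.0000)
after link 3: o_3 = (-6.4641, 3.1962, 4.0000)
after link 4: o_4 = (-3.0000, 5.1962, 4.0000)
after link 5: o_5 = (-4.9319, 5.7138, 8.0000)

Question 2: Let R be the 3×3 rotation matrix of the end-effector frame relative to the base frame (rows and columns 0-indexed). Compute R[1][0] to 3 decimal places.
End-effector x-axis (col 0 of R) = (-0.9659,0.2588,0.0000)
R[1][0] = 0.2588

0.259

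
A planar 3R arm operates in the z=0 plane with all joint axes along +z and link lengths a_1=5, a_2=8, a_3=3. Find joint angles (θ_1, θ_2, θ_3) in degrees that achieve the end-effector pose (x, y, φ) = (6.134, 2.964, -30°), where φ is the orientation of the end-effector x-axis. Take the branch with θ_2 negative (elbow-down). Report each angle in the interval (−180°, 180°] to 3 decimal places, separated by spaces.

148.242 -135.001 -43.241

wrist centre = target − a_3·(cos φ, sin φ) = (3.5359, 4.4640)
cos θ_2 = (32.4301−5²−8²)/(2·5·8) = -0.7071; θ_2 = -135.0014° (elbow-down)
β = atan2(4.4640,3.5359) = 51.6173°; ψ = atan2(-5.6567,-0.6570) = -96.6249°
θ_1 = β − ψ = 148.2422°
θ_3 = φ − θ_1 − θ_2 = -43.2408° (wrapped to (-180°,180°])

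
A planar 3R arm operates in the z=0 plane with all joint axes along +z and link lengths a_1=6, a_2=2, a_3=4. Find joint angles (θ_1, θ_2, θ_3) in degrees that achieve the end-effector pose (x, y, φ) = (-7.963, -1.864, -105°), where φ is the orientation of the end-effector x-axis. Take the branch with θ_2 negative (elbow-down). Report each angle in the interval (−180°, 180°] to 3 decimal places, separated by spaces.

177.801 -60.022 137.220

wrist centre = target − a_3·(cos φ, sin φ) = (-6.9277, 1.9997)
cos θ_2 = (51.9922−6²−2²)/(2·6·2) = 0.4997; θ_2 = -60.0216° (elbow-down)
β = atan2(1.9997,-6.9277) = 163.8991°; ψ = atan2(-1.7324,6.9993) = -13.9020°
θ_1 = β − ψ = 177.8011°
θ_3 = φ − θ_1 − θ_2 = 137.2204° (wrapped to (-180°,180°])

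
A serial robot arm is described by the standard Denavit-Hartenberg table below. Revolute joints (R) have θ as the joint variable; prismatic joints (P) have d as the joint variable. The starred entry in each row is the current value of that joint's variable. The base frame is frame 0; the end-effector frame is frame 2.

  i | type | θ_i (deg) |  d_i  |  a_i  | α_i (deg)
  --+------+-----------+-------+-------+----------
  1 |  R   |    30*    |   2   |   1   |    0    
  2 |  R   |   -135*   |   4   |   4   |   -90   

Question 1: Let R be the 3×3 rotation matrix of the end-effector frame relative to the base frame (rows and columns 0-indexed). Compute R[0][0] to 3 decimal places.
End-effector x-axis (col 0 of R) = (-0.2588,-0.9659,0.0000)
R[0][0] = -0.2588

-0.259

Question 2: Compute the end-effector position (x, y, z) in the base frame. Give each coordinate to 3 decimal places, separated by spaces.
-0.169 -3.364 6.000

after link 1: o_1 = (0.8660, 0.5000, 2.0000)
after link 2: o_2 = (-0.1693, -3.3637, 6.0000)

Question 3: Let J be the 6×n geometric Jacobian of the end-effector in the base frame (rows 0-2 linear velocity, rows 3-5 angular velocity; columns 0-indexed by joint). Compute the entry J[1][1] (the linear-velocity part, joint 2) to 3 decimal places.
-1.035

axis z_1 = (0.0000,0.0000,1.0000); lever o_n−o_1 = (-1.0353,-3.8637,4.0000)
cross product → J_v[:, 1] = (3.8637,-1.0353,0.0000)
J_ω[:, 1] = z_1
entry J[1][1] = -1.0353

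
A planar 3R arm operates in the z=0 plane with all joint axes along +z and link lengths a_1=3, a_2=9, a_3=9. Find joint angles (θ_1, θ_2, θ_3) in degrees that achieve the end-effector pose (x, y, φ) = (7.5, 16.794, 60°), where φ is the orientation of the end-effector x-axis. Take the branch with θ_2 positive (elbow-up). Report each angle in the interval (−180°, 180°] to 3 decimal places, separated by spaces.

-0.004 90.004 -30.000

wrist centre = target − a_3·(cos φ, sin φ) = (3.0000, 8.9998)
cos θ_2 = (89.9959−3²−9²)/(2·3·9) = -0.0001; θ_2 = 90.0044° (elbow-up)
β = atan2(8.9998,3.0000) = 71.5646°; ψ = atan2(9.0000,2.9993) = 71.5690°
θ_1 = β − ψ = -0.0044°
θ_3 = φ − θ_1 − θ_2 = -30.0000° (wrapped to (-180°,180°])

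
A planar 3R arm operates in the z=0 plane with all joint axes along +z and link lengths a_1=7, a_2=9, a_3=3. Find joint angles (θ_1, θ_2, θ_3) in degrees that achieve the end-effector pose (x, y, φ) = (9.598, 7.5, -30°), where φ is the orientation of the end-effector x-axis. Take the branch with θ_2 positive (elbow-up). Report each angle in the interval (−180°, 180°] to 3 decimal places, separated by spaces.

wrist centre = target − a_3·(cos φ, sin φ) = (6.9999, 9.0000)
cos θ_2 = (129.9989−7²−9²)/(2·7·9) = -0.0000; θ_2 = 90.0005° (elbow-up)
β = atan2(9.0000,6.9999) = 52.1253°; ψ = atan2(9.0000,6.9999) = 52.1253°
θ_1 = β − ψ = 0.0000°
θ_3 = φ − θ_1 − θ_2 = -120.0005° (wrapped to (-180°,180°])

0.000 90.000 -120.000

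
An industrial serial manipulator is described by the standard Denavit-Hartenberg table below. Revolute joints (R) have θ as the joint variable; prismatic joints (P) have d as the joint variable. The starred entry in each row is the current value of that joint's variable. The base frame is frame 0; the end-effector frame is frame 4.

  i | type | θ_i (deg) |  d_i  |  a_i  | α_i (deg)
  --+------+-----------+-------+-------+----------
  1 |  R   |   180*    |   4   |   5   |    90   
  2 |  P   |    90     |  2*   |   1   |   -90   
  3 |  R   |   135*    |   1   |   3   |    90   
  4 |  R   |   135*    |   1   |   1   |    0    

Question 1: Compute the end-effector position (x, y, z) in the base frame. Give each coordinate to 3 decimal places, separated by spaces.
-3.293 -0.328 4.086

after link 1: o_1 = (-5.0000, 0.0000, 4.0000)
after link 2: o_2 = (-5.0000, 2.0000, 5.0000)
after link 3: o_3 = (-4.0000, -0.1213, 2.8787)
after link 4: o_4 = (-3.2929, -0.3284, 4.0858)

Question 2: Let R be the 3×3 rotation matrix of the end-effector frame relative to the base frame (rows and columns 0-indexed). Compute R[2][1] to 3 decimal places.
End-effector y-axis (col 1 of R) = (-0.7071,0.5000,0.5000)
R[2][1] = 0.5000

0.500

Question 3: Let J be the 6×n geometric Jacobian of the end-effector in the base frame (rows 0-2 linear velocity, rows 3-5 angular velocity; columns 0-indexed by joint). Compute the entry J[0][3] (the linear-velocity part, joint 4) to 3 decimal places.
axis z_3 = (-0.0000,-0.7071,0.7071); lever o_n−o_3 = (0.7071,-0.2071,1.2071)
cross product → J_v[:, 3] = (-0.7071,0.5000,0.5000)
J_ω[:, 3] = z_3
entry J[0][3] = -0.7071

-0.707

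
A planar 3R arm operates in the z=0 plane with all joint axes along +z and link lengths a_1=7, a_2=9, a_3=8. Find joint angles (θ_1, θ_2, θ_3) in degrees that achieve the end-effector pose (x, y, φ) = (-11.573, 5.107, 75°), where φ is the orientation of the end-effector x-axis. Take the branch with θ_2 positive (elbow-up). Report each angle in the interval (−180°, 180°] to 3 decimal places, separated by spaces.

156.748 59.993 -141.741

wrist centre = target − a_3·(cos φ, sin φ) = (-13.6436, -2.6204)
cos θ_2 = (193.0131−7²−9²)/(2·7·9) = 0.5001; θ_2 = 59.9931° (elbow-up)
β = atan2(-2.6204,-13.6436) = -169.1281°; ψ = atan2(7.7937,11.5009) = 34.1238°
θ_1 = β − ψ = -203.2519°
θ_3 = φ − θ_1 − θ_2 = -141.7413° (wrapped to (-180°,180°])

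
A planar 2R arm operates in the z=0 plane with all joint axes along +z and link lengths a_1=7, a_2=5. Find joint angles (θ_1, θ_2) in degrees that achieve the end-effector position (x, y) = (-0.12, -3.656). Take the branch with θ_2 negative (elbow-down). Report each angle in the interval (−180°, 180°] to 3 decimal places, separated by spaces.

-48.760 -149.996

cos θ_2 = (13.3807−7²−5²)/(2·7·5) = -0.8660; θ_2 = -149.9959° (elbow-down)
β = atan2(-3.6560,-0.1200) = -91.8799°; ψ = atan2(-2.5003,2.6701) = -43.1197°
θ_1 = β − ψ = -48.7603°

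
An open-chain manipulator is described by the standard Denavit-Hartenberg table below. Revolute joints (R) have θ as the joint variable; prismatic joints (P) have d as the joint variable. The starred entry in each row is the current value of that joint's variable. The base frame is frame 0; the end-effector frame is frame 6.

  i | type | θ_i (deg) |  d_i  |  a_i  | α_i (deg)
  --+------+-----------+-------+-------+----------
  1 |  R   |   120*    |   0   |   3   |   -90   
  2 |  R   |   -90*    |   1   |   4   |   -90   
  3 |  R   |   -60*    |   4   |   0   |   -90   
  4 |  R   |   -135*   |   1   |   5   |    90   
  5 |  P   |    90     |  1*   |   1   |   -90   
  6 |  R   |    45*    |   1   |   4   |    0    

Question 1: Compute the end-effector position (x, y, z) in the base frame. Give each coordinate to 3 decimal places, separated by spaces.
after link 1: o_1 = (-1.5000, 2.5981, 0.0000)
after link 2: o_2 = (-2.3660, 2.0981, 4.0000)
after link 3: o_3 = (-4.3660, 5.5622, 4.0000)
after link 4: o_4 = (-3.0491, 10.4050, 3.0983)
after link 5: o_5 = (-1.7322, 10.3488, 3.6107)
after link 6: o_6 = (-3.1843, 11.0034, 7.4138)

-3.184 11.003 7.414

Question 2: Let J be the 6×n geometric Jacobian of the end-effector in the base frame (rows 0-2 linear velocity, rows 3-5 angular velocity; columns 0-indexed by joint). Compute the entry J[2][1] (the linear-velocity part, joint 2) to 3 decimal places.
axis z_1 = (-0.8660,-0.5000,0.0000); lever o_n−o_1 = (-1.6843,8.4053,7.4138)
cross product → J_v[:, 1] = (-3.7069,6.4205,-8.1213)
J_ω[:, 1] = z_1
entry J[2][1] = -8.1213

-8.121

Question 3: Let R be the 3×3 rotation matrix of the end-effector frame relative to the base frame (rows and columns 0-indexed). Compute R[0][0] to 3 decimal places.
-0.319

End-effector x-axis (col 0 of R) = (-0.3188,0.3933,0.8624)
R[0][0] = -0.3188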